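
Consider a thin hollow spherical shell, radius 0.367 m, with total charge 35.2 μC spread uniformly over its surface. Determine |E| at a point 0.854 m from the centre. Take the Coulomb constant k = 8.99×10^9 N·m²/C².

|E| ≈ 4.34×10^5 N/C

Use a concentric Gaussian sphere at r = 0.854 m (r > 0.367 m).
The entire shell is enclosed: Q_enc = 3.52×10^-5 C.
Since E is radial and uniform over the Gaussian sphere, Φ = E·4πr² = Q_enc/ε₀.
E = k|Q_enc|/r² = (8.99×10^9)(3.52×10^-5)/(0.854)² = 4.34×10^5 N/C.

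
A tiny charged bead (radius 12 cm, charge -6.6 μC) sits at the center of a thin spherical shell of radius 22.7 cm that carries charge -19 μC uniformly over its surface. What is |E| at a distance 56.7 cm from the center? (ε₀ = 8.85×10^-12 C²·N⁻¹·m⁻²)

Symmetry ⇒ E = E(r) r̂. Gaussian sphere of radius r = 56.7 cm (r > 22.7 cm, enclosing both).
Q_enc = (-6.6 μC) + (-19 μC) = -2.56×10^-5 C.
Applying ∮E·dA = Q_enc/ε₀ with Φ = E(4πr²):
E = |Q_enc|/(4πε₀r²) = (2.56×10^-5)/(4π·8.85×10^-12·(0.567)²) = 7.16×10^5 N/C.

7.16×10^5 N/C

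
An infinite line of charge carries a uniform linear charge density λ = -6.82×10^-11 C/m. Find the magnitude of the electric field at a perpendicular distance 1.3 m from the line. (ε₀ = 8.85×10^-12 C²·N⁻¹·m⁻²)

|E| = 0.943 N/C

Coaxial Gaussian cylinder, radius r = 1.3 m, length L.
Q_enc = λL, so λ_enc = -6.82e-11 C/m.
Applying ∮E·dA = Q_enc/ε₀ with the end caps contributing no flux:
E = |λ_enc|/(2πε₀r) = (6.82e-11)/(2π·8.85×10^-12·1.3) = 0.943 N/C.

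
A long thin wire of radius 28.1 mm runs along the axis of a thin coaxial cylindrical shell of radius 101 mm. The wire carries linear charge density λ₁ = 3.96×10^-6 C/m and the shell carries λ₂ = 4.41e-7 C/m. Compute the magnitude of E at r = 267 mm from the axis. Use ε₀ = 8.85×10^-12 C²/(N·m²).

Coaxial Gaussian cylinder, radius r = 267 mm, length L (r > 101 mm, enclosing both).
λ_enc = λ₁ + λ₂ = (3.96×10^-6) + (4.41×10^-7) = 4.401×10^-6 C/m.
Applying ∮E·dA = Q_enc/ε₀ with the end caps contributing no flux:
E = |λ_enc|/(2πε₀r) = (4.401×10^-6)/(2π·8.85×10^-12·0.267) = 2.96×10^5 N/C.

|E| = 2.96×10^5 N/C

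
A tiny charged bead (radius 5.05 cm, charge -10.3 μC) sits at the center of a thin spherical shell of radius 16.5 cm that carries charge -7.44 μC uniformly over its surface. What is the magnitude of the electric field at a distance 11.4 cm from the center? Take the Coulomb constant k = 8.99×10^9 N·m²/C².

E = 7.13e6 V/m

Take a concentric spherical Gaussian surface of radius r = 11.4 cm (between the bodies, 5.05 cm < r < 16.5 cm).
The shell at 16.5 cm lies outside the Gaussian surface, so Q_enc = -10.3 μC = -1.03×10^-5 C.
Since E is radial and uniform over the Gaussian sphere, Φ = E·4πr² = Q_enc/ε₀.
E = k|Q_enc|/r² = (8.99×10^9)(1.03e-5)/(0.114)² = 7.13e6 N/C.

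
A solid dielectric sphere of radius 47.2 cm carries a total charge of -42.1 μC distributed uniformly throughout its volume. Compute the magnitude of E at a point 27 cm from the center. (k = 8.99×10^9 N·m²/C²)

Use a concentric Gaussian sphere at r = 27 cm (r < R).
Only the charge within r is enclosed: Q_enc = Q·(r/R)³ = (-42.1 μC)·(27 cm/47.2 cm)³ = -7.88×10^-6 C.
By Gauss's law, ∮E·dA = E·4πr² = Q_enc/ε₀.
E = k|Q_enc|/r² = (8.99×10^9)(7.88×10^-6)/(0.27)² = 9.72×10^5 N/C.

|E| ≈ 9.72e5 N/C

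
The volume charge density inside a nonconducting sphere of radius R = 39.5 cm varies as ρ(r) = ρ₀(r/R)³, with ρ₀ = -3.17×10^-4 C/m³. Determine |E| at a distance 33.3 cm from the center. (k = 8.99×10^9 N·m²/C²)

Use a concentric Gaussian sphere at r = 33.3 cm (r < R).
Q_enc = ∫₀^r ρ(r')·4πr'² dr' = (4πρ₀/R³) ∫₀^r r'^5 dr' = 4πρ₀ r^6/(6·R³) = -1.469×10^-5 C.
Gauss's law: E·4πr² = Q_enc/ε₀.
E = k|Q_enc|/r² = (8.99×10^9)(1.469×10^-5)/(0.333)² = 1.19×10^6 N/C.

|E| ≈ 1.19e6 N/C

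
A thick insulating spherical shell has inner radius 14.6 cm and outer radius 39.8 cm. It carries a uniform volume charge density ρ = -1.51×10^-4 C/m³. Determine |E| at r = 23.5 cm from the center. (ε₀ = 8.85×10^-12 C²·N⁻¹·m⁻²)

|E| = 1.02e6 N/C

Use a concentric Gaussian sphere at r = 23.5 cm (within the shell material, 14.6 cm < r < 39.8 cm).
Enclosed charge is the volume from a to r: Q_enc = (4π/3)ρ(r³ − a³) = -6.24×10^-6 C.
By Gauss's law, ∮E·dA = E·4πr² = Q_enc/ε₀.
E = |Q_enc|/(4πε₀r²) = (6.24e-6)/(4π·8.85×10^-12·(0.235)²) = 1.02×10^6 N/C.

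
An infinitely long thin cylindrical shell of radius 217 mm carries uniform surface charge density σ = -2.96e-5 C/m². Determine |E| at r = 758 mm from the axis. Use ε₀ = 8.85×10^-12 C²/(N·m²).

|E| ≈ 9.58e5 N/C

By cylindrical symmetry E is radial; use a coaxial Gaussian cylinder of radius 758 mm and length L (r > 217 mm).
The whole shell is enclosed: λ_enc = σ·2πR = (-2.96×10^-5)·2π·(0.217) = -4.036×10^-5 C/m.
By Gauss's law (flux through the curved wall only), E·2πrL = λ_enc L/ε₀.
E = |λ_enc|/(2πε₀r) = (4.036×10^-5)/(2π·8.85×10^-12·0.758) = 9.58×10^5 N/C.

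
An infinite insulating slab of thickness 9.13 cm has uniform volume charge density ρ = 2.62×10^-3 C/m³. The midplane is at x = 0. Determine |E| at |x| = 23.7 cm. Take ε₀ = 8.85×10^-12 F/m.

The point |x| = 23.7 cm lies outside the slab (half-thickness 0.04565 m). A symmetric pillbox spanning the full slab encloses Q_enc = ρ·d·A.
Flux = 2EA ⇒ E = |ρ|d/(2ε₀), independent of distance outside.
E = (2.62e-3)(0.0913)/(2·8.85×10^-12) = 1.35e7 N/C.

E = 1.35e7 N/C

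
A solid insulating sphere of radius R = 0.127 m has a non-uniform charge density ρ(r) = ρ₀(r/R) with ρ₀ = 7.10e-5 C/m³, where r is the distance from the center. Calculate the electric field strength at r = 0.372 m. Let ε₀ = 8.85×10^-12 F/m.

|E| = 2.97e4 N/C

Use a concentric Gaussian sphere at r = 0.372 m (r > R, all charge enclosed).
Q_enc = 4π ∫₀^R ρ₀(r'/R)^1 r'² dr' = 4πρ₀R³/4 = 4.569×10^-7 C.
By Gauss's law, ∮E·dA = E·4πr² = Q_enc/ε₀.
E = |Q_enc|/(4πε₀r²) = (4.569×10^-7)/(4π·8.85×10^-12·(0.372)²) = 2.97×10^4 N/C.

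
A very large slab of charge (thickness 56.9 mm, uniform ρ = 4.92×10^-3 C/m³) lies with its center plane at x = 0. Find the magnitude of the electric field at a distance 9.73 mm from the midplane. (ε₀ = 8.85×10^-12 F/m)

E = 5.41×10^6 N/C

By symmetry E is perpendicular to the slab. A Gaussian pillbox from −9.73 mm to +9.73 mm (face area A) lies entirely within the slab.
Q_enc = ρ·(2x)·A and flux = 2EA, so 2EA = 2ρxA/ε₀ ⇒ E = |ρ|x/ε₀.
E = (4.92×10^-3)(0.00973)/(8.85×10^-12) = 5.41×10^6 N/C.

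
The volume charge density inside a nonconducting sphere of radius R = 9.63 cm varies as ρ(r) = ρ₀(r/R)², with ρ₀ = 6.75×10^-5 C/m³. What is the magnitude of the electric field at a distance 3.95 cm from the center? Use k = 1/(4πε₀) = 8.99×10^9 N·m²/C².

Symmetry ⇒ E = E(r) r̂. Gaussian sphere of radius r = 3.95 cm (r < R).
Integrate the density: Q_enc = 4π ∫₀^r ρ₀(r'/R)^2 r'² dr' = 4πρ₀ r^5/(5·R²) = 1.759e-9 C.
Since E is radial and uniform over the Gaussian sphere, Φ = E·4πr² = Q_enc/ε₀.
E = k|Q_enc|/r² = (8.99×10^9)(1.759×10^-9)/(0.0395)² = 1.01×10^4 N/C.

E ≈ 1.01×10^4 N/C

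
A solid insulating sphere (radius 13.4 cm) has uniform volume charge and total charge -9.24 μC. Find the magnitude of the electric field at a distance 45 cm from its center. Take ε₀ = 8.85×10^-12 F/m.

Use a concentric Gaussian sphere at r = 45 cm (r > R, so the entire charge is enclosed).
Q_enc = -9.24 μC = -9.24×10^-6 C.
By Gauss's law, ∮E·dA = E·4πr² = Q_enc/ε₀.
E = |Q_enc|/(4πε₀r²) = (9.24×10^-6)/(4π·8.85×10^-12·(0.45)²) = 4.10×10^5 N/C.

|E| ≈ 4.10×10^5 V/m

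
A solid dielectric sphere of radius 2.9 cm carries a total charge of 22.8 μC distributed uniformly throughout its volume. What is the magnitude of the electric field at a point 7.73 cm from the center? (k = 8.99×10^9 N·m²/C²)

3.43×10^7 N/C

By spherical symmetry E is radial; choose a Gaussian sphere of radius r = 7.73 cm (r > R, so the entire charge is enclosed).
Q_enc = 22.8 μC = 2.28e-5 C.
By Gauss's law, ∮E·dA = E·4πr² = Q_enc/ε₀.
E = k|Q_enc|/r² = (8.99×10^9)(2.28×10^-5)/(0.0773)² = 3.43×10^7 N/C.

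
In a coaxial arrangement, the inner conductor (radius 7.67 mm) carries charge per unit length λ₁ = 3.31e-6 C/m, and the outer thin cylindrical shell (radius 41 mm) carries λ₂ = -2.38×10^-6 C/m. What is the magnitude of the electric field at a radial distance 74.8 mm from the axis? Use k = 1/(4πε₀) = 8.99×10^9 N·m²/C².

|E| ≈ 2.24×10^5 N/C

By cylindrical symmetry E is radial; use a coaxial Gaussian cylinder of radius 74.8 mm and length L (r > 41 mm, enclosing both).
λ_enc = λ₁ + λ₂ = (3.31×10^-6) + (-2.38e-6) = 9.30e-7 C/m.
Gauss's law: E·2πrL = λ_enc L/ε₀.
E = 2k|λ_enc|/r = 2(8.99×10^9)(9.30×10^-7)/(0.0748) = 2.24×10^5 N/C.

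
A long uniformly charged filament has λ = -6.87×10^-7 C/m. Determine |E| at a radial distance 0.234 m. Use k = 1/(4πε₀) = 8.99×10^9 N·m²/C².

Choose a coaxial cylinder of radius r = 0.234 m (arbitrary length L) as the Gaussian surface.
Q_enc = λL, so λ_enc = -6.87×10^-7 C/m.
Applying ∮E·dA = Q_enc/ε₀ with the end caps contributing no flux:
E = 2k|λ_enc|/r = 2(8.99×10^9)(6.87×10^-7)/(0.234) = 5.28e4 N/C.

5.28×10^4 N/C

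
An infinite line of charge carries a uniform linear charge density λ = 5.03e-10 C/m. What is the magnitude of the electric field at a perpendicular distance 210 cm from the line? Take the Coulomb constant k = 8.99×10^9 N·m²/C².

|E| = 4.31 N/C

Choose a coaxial cylinder of radius r = 210 cm (arbitrary length L) as the Gaussian surface.
Q_enc = λL, so λ_enc = 5.03e-10 C/m.
Since E is radial and uniform over the curved surface, Φ = E·2πrL = Q_enc/ε₀ = λ_enc L/ε₀.
E = 2k|λ_enc|/r = 2(8.99×10^9)(5.03×10^-10)/(2.1) = 4.31 N/C.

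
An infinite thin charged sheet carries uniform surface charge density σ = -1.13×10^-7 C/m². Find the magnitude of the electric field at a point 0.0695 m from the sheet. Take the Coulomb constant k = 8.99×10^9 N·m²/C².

Choose a cylindrical pillbox piercing the sheet, end faces (area A) parallel to it.
Only the two end caps contribute flux: Φ = 2EA. With Q_enc = σA, Gauss's law gives E = |σ|/(2ε₀).
E = 2πk|σ| = 2π(8.99×10^9)(1.13e-7) = 6.38×10^3 N/C.

E ≈ 6.38×10^3 N/C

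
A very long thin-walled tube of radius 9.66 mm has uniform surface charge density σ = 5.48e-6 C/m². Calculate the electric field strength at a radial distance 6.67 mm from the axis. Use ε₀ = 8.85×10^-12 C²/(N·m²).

E = 0

Choose a coaxial cylinder of radius r = 6.67 mm (arbitrary length L) as the Gaussian surface (r < 9.66 mm, inside the shell).
No charge is enclosed, so Gauss's law gives E·2πrL = 0 ⇒ E = 0.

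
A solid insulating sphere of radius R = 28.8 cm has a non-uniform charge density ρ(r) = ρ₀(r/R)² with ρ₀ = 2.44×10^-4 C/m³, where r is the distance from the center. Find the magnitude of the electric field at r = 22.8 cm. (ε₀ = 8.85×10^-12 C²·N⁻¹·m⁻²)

E = 7.88×10^5 N/C

Use a concentric Gaussian sphere at r = 22.8 cm (r < R).
Q_enc = ∫₀^r ρ(r')·4πr'² dr' = (4πρ₀/R²) ∫₀^r r'^4 dr' = 4πρ₀ r^5/(5·R²) = 4.555×10^-6 C.
Applying ∮E·dA = Q_enc/ε₀ with Φ = E(4πr²):
E = |Q_enc|/(4πε₀r²) = (4.555e-6)/(4π·8.85×10^-12·(0.228)²) = 7.88e5 N/C.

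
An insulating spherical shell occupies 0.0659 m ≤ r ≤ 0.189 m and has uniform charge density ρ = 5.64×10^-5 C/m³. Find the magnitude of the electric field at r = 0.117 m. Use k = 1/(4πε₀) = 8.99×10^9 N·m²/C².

|E| ≈ 2.04×10^5 V/m

Use a concentric Gaussian sphere at r = 0.117 m (within the shell material, 0.0659 m < r < 0.189 m).
Enclosed charge is the volume from a to r: Q_enc = (4π/3)ρ(r³ − a³) = 3.108e-7 C.
By Gauss's law, ∮E·dA = E·4πr² = Q_enc/ε₀.
E = k|Q_enc|/r² = (8.99×10^9)(3.108e-7)/(0.117)² = 2.04×10^5 N/C.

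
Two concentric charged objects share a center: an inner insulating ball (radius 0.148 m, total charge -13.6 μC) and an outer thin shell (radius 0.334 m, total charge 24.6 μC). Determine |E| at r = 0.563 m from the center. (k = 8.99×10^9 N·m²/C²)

E ≈ 3.12×10^5 N/C

By spherical symmetry E is radial; choose a Gaussian sphere of radius r = 0.563 m (r > 0.334 m, enclosing both).
Q_enc = (-13.6 μC) + (24.6 μC) = 1.10×10^-5 C.
Since E is radial and uniform over the Gaussian sphere, Φ = E·4πr² = Q_enc/ε₀.
E = k|Q_enc|/r² = (8.99×10^9)(1.10×10^-5)/(0.563)² = 3.12×10^5 N/C.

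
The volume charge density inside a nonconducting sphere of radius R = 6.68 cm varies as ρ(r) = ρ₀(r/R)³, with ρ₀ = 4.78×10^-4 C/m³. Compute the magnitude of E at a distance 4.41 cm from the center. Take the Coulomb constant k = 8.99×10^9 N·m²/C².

|E| = 1.14e5 N/C

Symmetry ⇒ E = E(r) r̂. Gaussian sphere of radius r = 4.41 cm (r < R).
Integrate the density: Q_enc = 4π ∫₀^r ρ₀(r'/R)^3 r'² dr' = 4πρ₀ r^6/(6·R³) = 2.471×10^-8 C.
Gauss's law: E·4πr² = Q_enc/ε₀.
E = k|Q_enc|/r² = (8.99×10^9)(2.471×10^-8)/(0.0441)² = 1.14×10^5 N/C.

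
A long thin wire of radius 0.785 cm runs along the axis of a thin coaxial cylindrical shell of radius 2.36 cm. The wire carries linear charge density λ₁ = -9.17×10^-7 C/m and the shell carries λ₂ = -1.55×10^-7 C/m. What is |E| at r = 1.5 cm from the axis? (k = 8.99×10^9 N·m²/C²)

|E| ≈ 1.10×10^6 V/m

Choose a coaxial cylinder of radius r = 1.5 cm (arbitrary length L) as the Gaussian surface (between the conductors, 0.785 cm < r < 2.36 cm).
The shell at 2.36 cm lies outside the Gaussian surface, so λ_enc = λ₁ = -9.17×10^-7 C/m.
Since E is radial and uniform over the curved surface, Φ = E·2πrL = Q_enc/ε₀ = λ_enc L/ε₀.
E = 2k|λ_enc|/r = 2(8.99×10^9)(9.17×10^-7)/(0.015) = 1.10e6 N/C.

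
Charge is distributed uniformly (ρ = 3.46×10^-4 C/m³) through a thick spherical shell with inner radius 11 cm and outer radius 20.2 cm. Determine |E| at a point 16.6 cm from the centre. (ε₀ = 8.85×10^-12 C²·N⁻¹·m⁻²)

Use a concentric Gaussian sphere at r = 16.6 cm (within the shell material, 11 cm < r < 20.2 cm).
Enclosed charge is the volume from a to r: Q_enc = (4π/3)ρ(r³ − a³) = 4.701×10^-6 C.
By Gauss's law, ∮E·dA = E·4πr² = Q_enc/ε₀.
E = |Q_enc|/(4πε₀r²) = (4.701×10^-6)/(4π·8.85×10^-12·(0.166)²) = 1.53×10^6 N/C.

|E| = 1.53e6 V/m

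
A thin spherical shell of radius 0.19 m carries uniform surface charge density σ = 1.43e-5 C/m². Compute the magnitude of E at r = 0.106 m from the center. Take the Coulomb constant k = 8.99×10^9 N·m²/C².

Use a concentric Gaussian sphere at r = 0.106 m (inside the shell, r < 0.19 m).
All the charge is outside the Gaussian surface: Q_enc = 0, hence E = 0 everywhere inside the shell.

E = 0 (no enclosed charge)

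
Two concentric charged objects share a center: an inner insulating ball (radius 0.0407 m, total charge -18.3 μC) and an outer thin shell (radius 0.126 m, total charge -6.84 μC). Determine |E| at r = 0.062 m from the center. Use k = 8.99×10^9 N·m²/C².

E ≈ 4.28×10^7 N/C

Use a concentric Gaussian sphere at r = 0.062 m (between the bodies, 0.0407 m < r < 0.126 m).
Only the inner charge is enclosed; the outer shell contributes nothing inside itself. Q_enc = -18.3 μC = -1.83×10^-5 C.
By Gauss's law, ∮E·dA = E·4πr² = Q_enc/ε₀.
E = k|Q_enc|/r² = (8.99×10^9)(1.83e-5)/(0.062)² = 4.28×10^7 N/C.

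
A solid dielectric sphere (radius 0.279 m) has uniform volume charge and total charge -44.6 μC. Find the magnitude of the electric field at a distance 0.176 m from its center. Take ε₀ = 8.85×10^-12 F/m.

|E| = 3.25×10^6 N/C

Use a concentric Gaussian sphere at r = 0.176 m (r < R).
Only the charge within r is enclosed: Q_enc = Q·(r/R)³ = (-44.6 μC)·(0.176 m/0.279 m)³ = -1.12e-5 C.
Gauss's law: E·4πr² = Q_enc/ε₀.
E = |Q_enc|/(4πε₀r²) = (1.12×10^-5)/(4π·8.85×10^-12·(0.176)²) = 3.25×10^6 N/C.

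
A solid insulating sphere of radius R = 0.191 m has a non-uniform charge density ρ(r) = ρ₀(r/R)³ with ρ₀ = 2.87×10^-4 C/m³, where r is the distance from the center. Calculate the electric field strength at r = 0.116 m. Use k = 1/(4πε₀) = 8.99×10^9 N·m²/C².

E = 1.40×10^5 N/C

By spherical symmetry E is radial; choose a Gaussian sphere of radius r = 0.116 m (r < R).
Integrate the density: Q_enc = 4π ∫₀^r ρ₀(r'/R)^3 r'² dr' = 4πρ₀ r^6/(6·R³) = 2.102e-7 C.
Gauss's law: E·4πr² = Q_enc/ε₀.
E = k|Q_enc|/r² = (8.99×10^9)(2.102×10^-7)/(0.116)² = 1.40e5 N/C.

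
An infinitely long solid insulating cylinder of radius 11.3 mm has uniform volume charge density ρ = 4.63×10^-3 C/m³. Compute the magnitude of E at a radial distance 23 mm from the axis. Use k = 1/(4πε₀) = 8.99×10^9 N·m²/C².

1.45×10^6 N/C

By cylindrical symmetry E is radial; use a coaxial Gaussian cylinder of radius 23 mm and length L (r > 11.3 mm, full cross-section enclosed).
λ_enc = ρ·πR² = (4.63e-3)π(0.0113)² = 1.857×10^-6 C/m.
By Gauss's law (flux through the curved wall only), E·2πrL = λ_enc L/ε₀.
E = 2k|λ_enc|/r = 2(8.99×10^9)(1.857e-6)/(0.023) = 1.45×10^6 N/C.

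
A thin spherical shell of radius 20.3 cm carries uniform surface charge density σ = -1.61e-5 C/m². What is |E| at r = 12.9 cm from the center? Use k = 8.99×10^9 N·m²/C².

|E| = 0 N/C

By spherical symmetry E is radial; choose a Gaussian sphere of radius r = 12.9 cm (inside the shell, r < 20.3 cm).
All the charge is outside the Gaussian surface: Q_enc = 0, hence E = 0 everywhere inside the shell.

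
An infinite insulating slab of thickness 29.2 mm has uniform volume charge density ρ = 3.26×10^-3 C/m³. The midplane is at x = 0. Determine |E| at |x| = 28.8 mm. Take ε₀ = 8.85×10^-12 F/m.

The point |x| = 28.8 mm lies outside the slab (half-thickness 0.0146 m). A symmetric pillbox spanning the full slab encloses Q_enc = ρ·d·A.
Flux = 2EA ⇒ E = |ρ|d/(2ε₀), independent of distance outside.
E = (3.26×10^-3)(0.0292)/(2·8.85×10^-12) = 5.38×10^6 N/C.

5.38×10^6 N/C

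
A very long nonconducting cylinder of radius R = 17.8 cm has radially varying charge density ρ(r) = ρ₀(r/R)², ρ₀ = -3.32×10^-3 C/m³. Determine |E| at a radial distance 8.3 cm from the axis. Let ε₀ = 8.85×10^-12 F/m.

|E| ≈ 1.69×10^6 N/C

By cylindrical symmetry E is radial; use a coaxial Gaussian cylinder of radius 8.3 cm and length L (r < R).
Integrating ρ over the cross-section to radius r: λ_enc = (2πρ₀/R²) ∫₀^r r'^3 dr' = 2πρ₀ r^4/(4·R²) = -7.811×10^-6 C/m.
Applying ∮E·dA = Q_enc/ε₀ with the end caps contributing no flux:
E = |λ_enc|/(2πε₀r) = (7.811×10^-6)/(2π·8.85×10^-12·0.083) = 1.69×10^6 N/C.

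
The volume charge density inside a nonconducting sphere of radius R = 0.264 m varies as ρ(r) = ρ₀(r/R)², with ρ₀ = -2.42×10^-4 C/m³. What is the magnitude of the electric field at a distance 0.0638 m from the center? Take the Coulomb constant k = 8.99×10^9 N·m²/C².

2.04e4 N/C

Use a concentric Gaussian sphere at r = 0.0638 m (r < R).
Integrate the density: Q_enc = 4π ∫₀^r ρ₀(r'/R)^2 r'² dr' = 4πρ₀ r^5/(5·R²) = -9.225×10^-9 C.
Gauss's law: E·4πr² = Q_enc/ε₀.
E = k|Q_enc|/r² = (8.99×10^9)(9.225×10^-9)/(0.0638)² = 2.04e4 N/C.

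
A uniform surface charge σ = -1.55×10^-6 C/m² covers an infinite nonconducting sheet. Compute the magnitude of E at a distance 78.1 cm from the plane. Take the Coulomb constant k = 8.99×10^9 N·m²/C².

|E| ≈ 8.76×10^4 N/C

Choose a cylindrical pillbox piercing the sheet, end faces (area A) parallel to it.
Only the two end caps contribute flux: Φ = 2EA. With Q_enc = σA, Gauss's law gives E = |σ|/(2ε₀).
E = 2πk|σ| = 2π(8.99×10^9)(1.55e-6) = 8.76×10^4 N/C.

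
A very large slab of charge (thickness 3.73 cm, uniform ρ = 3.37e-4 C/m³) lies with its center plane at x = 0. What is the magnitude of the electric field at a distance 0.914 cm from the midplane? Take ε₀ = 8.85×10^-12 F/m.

|E| ≈ 3.48e5 N/C

By symmetry E is perpendicular to the slab. A Gaussian pillbox from −0.914 cm to +0.914 cm (face area A) lies entirely within the slab.
Q_enc = ρ·(2x)·A and flux = 2EA, so 2EA = 2ρxA/ε₀ ⇒ E = |ρ|x/ε₀.
E = (3.37e-4)(0.00914)/(8.85×10^-12) = 3.48×10^5 N/C.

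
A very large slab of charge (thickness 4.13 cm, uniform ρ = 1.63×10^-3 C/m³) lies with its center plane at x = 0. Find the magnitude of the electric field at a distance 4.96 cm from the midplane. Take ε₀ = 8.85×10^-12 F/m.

The point |x| = 4.96 cm lies outside the slab (half-thickness 0.02065 m). A symmetric pillbox spanning the full slab encloses Q_enc = ρ·d·A.
Flux = 2EA ⇒ E = |ρ|d/(2ε₀), independent of distance outside.
E = (1.63×10^-3)(0.0413)/(2·8.85×10^-12) = 3.80×10^6 N/C.

|E| ≈ 3.80×10^6 N/C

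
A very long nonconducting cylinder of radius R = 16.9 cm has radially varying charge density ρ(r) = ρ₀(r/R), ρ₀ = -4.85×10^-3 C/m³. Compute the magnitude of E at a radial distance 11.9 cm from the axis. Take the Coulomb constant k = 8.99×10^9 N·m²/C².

1.53×10^7 V/m

Take a coaxial cylindrical Gaussian surface of radius r = 11.9 cm and length L (r < R).
λ_enc = ∫₀^r ρ(r')·2πr' dr' = (2πρ₀/R)·r^3/3 = -1.013×10^-4 C/m.
By Gauss's law (flux through the curved wall only), E·2πrL = λ_enc L/ε₀.
E = 2k|λ_enc|/r = 2(8.99×10^9)(1.013e-4)/(0.119) = 1.53×10^7 N/C.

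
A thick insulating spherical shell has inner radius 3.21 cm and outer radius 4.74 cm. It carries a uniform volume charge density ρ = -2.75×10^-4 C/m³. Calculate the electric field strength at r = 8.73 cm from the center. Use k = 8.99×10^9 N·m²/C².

Symmetry ⇒ E = E(r) r̂. Gaussian sphere of radius r = 8.73 cm (r > 4.74 cm, enclosing the whole shell).
Q_enc = ρ·(4π/3)(b³ − a³) = (-2.75×10^-4)·(4π/3)·((0.0474)³ − (0.0321)³) = -8.457×10^-8 C.
Since E is radial and uniform over the Gaussian sphere, Φ = E·4πr² = Q_enc/ε₀.
E = k|Q_enc|/r² = (8.99×10^9)(8.457×10^-8)/(0.0873)² = 9.98×10^4 N/C.

E ≈ 9.98×10^4 N/C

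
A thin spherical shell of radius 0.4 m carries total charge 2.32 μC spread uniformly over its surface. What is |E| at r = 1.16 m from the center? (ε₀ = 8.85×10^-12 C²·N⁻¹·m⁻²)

Symmetry ⇒ E = E(r) r̂. Gaussian sphere of radius r = 1.16 m (r > 0.4 m).
The entire shell is enclosed: Q_enc = 2.32e-6 C.
Gauss's law: E·4πr² = Q_enc/ε₀.
E = |Q_enc|/(4πε₀r²) = (2.32e-6)/(4π·8.85×10^-12·(1.16)²) = 1.55e4 N/C.

|E| = 1.55×10^4 V/m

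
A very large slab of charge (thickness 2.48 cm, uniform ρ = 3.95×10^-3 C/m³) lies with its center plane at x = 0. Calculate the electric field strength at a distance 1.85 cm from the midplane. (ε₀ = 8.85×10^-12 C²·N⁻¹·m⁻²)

The point |x| = 1.85 cm lies outside the slab (half-thickness 0.0124 m). A symmetric pillbox spanning the full slab encloses Q_enc = ρ·d·A.
Flux = 2EA ⇒ E = |ρ|d/(2ε₀), independent of distance outside.
E = (3.95×10^-3)(0.0248)/(2·8.85×10^-12) = 5.53e6 N/C.

5.53×10^6 V/m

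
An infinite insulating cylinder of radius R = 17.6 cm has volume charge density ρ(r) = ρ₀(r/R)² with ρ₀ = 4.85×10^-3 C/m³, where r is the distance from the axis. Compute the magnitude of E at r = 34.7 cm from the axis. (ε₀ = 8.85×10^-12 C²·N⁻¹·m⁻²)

E ≈ 1.22e7 N/C

Coaxial Gaussian cylinder, radius r = 34.7 cm, length L (r > R, full charge per length enclosed).
λ_enc = 2π ∫₀^R ρ₀(r'/R)^2 r' dr' = 2πρ₀R²/4 = 2.36e-4 C/m.
Since E is radial and uniform over the curved surface, Φ = E·2πrL = Q_enc/ε₀ = λ_enc L/ε₀.
E = |λ_enc|/(2πε₀r) = (2.36×10^-4)/(2π·8.85×10^-12·0.347) = 1.22×10^7 N/C.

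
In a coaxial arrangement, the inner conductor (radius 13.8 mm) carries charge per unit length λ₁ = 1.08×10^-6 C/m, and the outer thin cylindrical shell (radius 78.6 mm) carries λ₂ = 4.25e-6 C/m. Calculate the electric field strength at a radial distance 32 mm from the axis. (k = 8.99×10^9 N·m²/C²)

E ≈ 6.07×10^5 N/C

Coaxial Gaussian cylinder, radius r = 32 mm, length L (between the conductors, 13.8 mm < r < 78.6 mm).
The shell at 78.6 mm lies outside the Gaussian surface, so λ_enc = λ₁ = 1.08×10^-6 C/m.
Applying ∮E·dA = Q_enc/ε₀ with the end caps contributing no flux:
E = 2k|λ_enc|/r = 2(8.99×10^9)(1.08×10^-6)/(0.032) = 6.07×10^5 N/C.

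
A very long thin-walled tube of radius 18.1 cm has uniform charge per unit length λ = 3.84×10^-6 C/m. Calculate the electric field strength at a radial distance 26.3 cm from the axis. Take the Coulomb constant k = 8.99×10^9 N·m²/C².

E = 2.63×10^5 N/C

Choose a coaxial cylinder of radius r = 26.3 cm (arbitrary length L) as the Gaussian surface (r > 18.1 cm).
The full line charge is enclosed: λ_enc = 3.84×10^-6 C/m.
By Gauss's law (flux through the curved wall only), E·2πrL = λ_enc L/ε₀.
E = 2k|λ_enc|/r = 2(8.99×10^9)(3.84e-6)/(0.263) = 2.63×10^5 N/C.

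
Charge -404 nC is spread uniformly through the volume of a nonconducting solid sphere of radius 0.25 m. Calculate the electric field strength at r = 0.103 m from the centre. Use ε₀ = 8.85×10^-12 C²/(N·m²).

Take a concentric spherical Gaussian surface of radius r = 0.103 m (r < R).
Only the charge within r is enclosed: Q_enc = Q·(r/R)³ = (-404 nC)·(0.103 m/0.25 m)³ = -2.825×10^-8 C.
Applying ∮E·dA = Q_enc/ε₀ with Φ = E(4πr²):
E = |Q_enc|/(4πε₀r²) = (2.825×10^-8)/(4π·8.85×10^-12·(0.103)²) = 2.39×10^4 N/C.

|E| = 2.39e4 N/C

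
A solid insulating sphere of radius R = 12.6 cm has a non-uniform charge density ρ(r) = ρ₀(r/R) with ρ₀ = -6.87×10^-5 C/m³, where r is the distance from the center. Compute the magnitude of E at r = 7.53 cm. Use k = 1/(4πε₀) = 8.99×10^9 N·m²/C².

Take a concentric spherical Gaussian surface of radius r = 7.53 cm (r < R).
Q_enc = ∫₀^r ρ(r')·4πr'² dr' = (4πρ₀/R) ∫₀^r r'^3 dr' = 4πρ₀ r^4/(4·R) = -5.507×10^-8 C.
Since E is radial and uniform over the Gaussian sphere, Φ = E·4πr² = Q_enc/ε₀.
E = k|Q_enc|/r² = (8.99×10^9)(5.507×10^-8)/(0.0753)² = 8.73×10^4 N/C.

8.73×10^4 N/C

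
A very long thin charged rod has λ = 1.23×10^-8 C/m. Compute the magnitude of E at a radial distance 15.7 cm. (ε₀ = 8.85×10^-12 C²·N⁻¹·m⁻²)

E = 1.41×10^3 N/C

Choose a coaxial cylinder of radius r = 15.7 cm (arbitrary length L) as the Gaussian surface.
Q_enc = λL, so λ_enc = 1.23e-8 C/m.
By Gauss's law (flux through the curved wall only), E·2πrL = λ_enc L/ε₀.
E = |λ_enc|/(2πε₀r) = (1.23×10^-8)/(2π·8.85×10^-12·0.157) = 1.41e3 N/C.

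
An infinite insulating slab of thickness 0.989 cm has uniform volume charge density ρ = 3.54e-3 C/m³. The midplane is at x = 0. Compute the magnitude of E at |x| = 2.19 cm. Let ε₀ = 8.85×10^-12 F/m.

E ≈ 1.98e6 N/C

The point |x| = 2.19 cm lies outside the slab (half-thickness 0.004945 m). A symmetric pillbox spanning the full slab encloses Q_enc = ρ·d·A.
Flux = 2EA ⇒ E = |ρ|d/(2ε₀), independent of distance outside.
E = (3.54×10^-3)(0.00989)/(2·8.85×10^-12) = 1.98e6 N/C.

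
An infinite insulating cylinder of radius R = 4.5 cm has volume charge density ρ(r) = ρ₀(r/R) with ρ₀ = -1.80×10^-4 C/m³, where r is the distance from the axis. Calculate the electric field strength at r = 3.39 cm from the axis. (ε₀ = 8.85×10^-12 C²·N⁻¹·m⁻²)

Coaxial Gaussian cylinder, radius r = 3.39 cm, length L (r < R).
Integrating ρ over the cross-section to radius r: λ_enc = (2πρ₀/R) ∫₀^r r'^2 dr' = 2πρ₀ r^3/(3·R) = -3.264×10^-7 C/m.
By Gauss's law (flux through the curved wall only), E·2πrL = λ_enc L/ε₀.
E = |λ_enc|/(2πε₀r) = (3.264×10^-7)/(2π·8.85×10^-12·0.0339) = 1.73e5 N/C.

1.73×10^5 V/m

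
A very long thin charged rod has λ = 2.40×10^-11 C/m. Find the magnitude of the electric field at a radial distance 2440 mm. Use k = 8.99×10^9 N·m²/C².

Take a coaxial cylindrical Gaussian surface of radius r = 2440 mm and length L.
Q_enc = λL, so λ_enc = 2.40e-11 C/m.
Gauss's law: E·2πrL = λ_enc L/ε₀.
E = 2k|λ_enc|/r = 2(8.99×10^9)(2.40e-11)/(2.44) = 0.177 N/C.

|E| ≈ 0.177 N/C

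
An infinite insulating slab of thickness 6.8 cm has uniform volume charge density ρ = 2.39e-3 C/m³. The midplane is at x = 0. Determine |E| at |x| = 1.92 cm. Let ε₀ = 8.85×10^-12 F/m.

By symmetry E is perpendicular to the slab. A Gaussian pillbox from −1.92 cm to +1.92 cm (face area A) lies entirely within the slab.
Q_enc = ρ·(2x)·A and flux = 2EA, so 2EA = 2ρxA/ε₀ ⇒ E = |ρ|x/ε₀.
E = (2.39e-3)(0.0192)/(8.85×10^-12) = 5.19e6 N/C.

|E| ≈ 5.19×10^6 V/m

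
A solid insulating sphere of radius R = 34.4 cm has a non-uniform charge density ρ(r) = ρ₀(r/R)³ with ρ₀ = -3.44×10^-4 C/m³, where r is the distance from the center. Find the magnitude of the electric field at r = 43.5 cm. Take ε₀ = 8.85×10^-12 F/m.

Symmetry ⇒ E = E(r) r̂. Gaussian sphere of radius r = 43.5 cm (r > R, all charge enclosed).
Q_enc = 4π ∫₀^R ρ₀(r'/R)^3 r'² dr' = 4πρ₀R³/6 = -2.933e-5 C.
Since E is radial and uniform over the Gaussian sphere, Φ = E·4πr² = Q_enc/ε₀.
E = |Q_enc|/(4πε₀r²) = (2.933×10^-5)/(4π·8.85×10^-12·(0.435)²) = 1.39×10^6 N/C.

E = 1.39e6 V/m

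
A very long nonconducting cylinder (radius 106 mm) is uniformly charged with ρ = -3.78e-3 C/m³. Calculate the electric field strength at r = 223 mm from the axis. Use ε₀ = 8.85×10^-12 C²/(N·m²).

E ≈ 1.08×10^7 N/C

Choose a coaxial cylinder of radius r = 223 mm (arbitrary length L) as the Gaussian surface (r > 106 mm, full cross-section enclosed).
λ_enc = ρ·πR² = (-3.78e-3)π(0.106)² = -1.334e-4 C/m.
Applying ∮E·dA = Q_enc/ε₀ with the end caps contributing no flux:
E = |λ_enc|/(2πε₀r) = (1.334×10^-4)/(2π·8.85×10^-12·0.223) = 1.08×10^7 N/C.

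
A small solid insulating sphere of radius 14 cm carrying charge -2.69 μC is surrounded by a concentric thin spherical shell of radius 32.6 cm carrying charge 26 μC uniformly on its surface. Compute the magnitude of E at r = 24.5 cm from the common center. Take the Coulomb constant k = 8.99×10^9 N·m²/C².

|E| = 4.03×10^5 N/C

By spherical symmetry E is radial; choose a Gaussian sphere of radius r = 24.5 cm (between the bodies, 14 cm < r < 32.6 cm).
The shell at 32.6 cm lies outside the Gaussian surface, so Q_enc = -2.69 μC = -2.69×10^-6 C.
Since E is radial and uniform over the Gaussian sphere, Φ = E·4πr² = Q_enc/ε₀.
E = k|Q_enc|/r² = (8.99×10^9)(2.69e-6)/(0.245)² = 4.03×10^5 N/C.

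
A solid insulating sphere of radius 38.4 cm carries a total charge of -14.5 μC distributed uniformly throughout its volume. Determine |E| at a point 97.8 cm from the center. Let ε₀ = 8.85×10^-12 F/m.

1.36×10^5 N/C

Symmetry ⇒ E = E(r) r̂. Gaussian sphere of radius r = 97.8 cm (r > R, so the entire charge is enclosed).
Q_enc = -14.5 μC = -1.45×10^-5 C.
By Gauss's law, ∮E·dA = E·4πr² = Q_enc/ε₀.
E = |Q_enc|/(4πε₀r²) = (1.45×10^-5)/(4π·8.85×10^-12·(0.978)²) = 1.36×10^5 N/C.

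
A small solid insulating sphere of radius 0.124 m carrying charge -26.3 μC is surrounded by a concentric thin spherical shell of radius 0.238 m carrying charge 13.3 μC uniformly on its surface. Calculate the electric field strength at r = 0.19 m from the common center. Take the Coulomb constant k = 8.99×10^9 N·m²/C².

|E| = 6.55×10^6 N/C

Use a concentric Gaussian sphere at r = 0.19 m (between the bodies, 0.124 m < r < 0.238 m).
The shell at 0.238 m lies outside the Gaussian surface, so Q_enc = -26.3 μC = -2.63×10^-5 C.
Since E is radial and uniform over the Gaussian sphere, Φ = E·4πr² = Q_enc/ε₀.
E = k|Q_enc|/r² = (8.99×10^9)(2.63×10^-5)/(0.19)² = 6.55×10^6 N/C.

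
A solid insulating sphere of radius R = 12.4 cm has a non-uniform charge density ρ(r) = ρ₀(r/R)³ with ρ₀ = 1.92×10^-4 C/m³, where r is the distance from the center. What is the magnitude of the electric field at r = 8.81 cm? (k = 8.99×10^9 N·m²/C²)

|E| = 1.14e5 N/C

By spherical symmetry E is radial; choose a Gaussian sphere of radius r = 8.81 cm (r < R).
Q_enc = ∫₀^r ρ(r')·4πr'² dr' = (4πρ₀/R³) ∫₀^r r'^5 dr' = 4πρ₀ r^6/(6·R³) = 9.862×10^-8 C.
By Gauss's law, ∮E·dA = E·4πr² = Q_enc/ε₀.
E = k|Q_enc|/r² = (8.99×10^9)(9.862e-8)/(0.0881)² = 1.14×10^5 N/C.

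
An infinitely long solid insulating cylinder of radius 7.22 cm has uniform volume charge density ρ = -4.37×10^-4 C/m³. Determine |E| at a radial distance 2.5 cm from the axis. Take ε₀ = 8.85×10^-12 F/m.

Coaxial Gaussian cylinder, radius r = 2.5 cm, length L (r < R).
Charge inside radius r per length L is ρ·πr²·L, so λ_enc = ρπr² = -8.58×10^-7 C/m.
Since E is radial and uniform over the curved surface, Φ = E·2πrL = Q_enc/ε₀ = λ_enc L/ε₀.
E = |λ_enc|/(2πε₀r) = (8.58e-7)/(2π·8.85×10^-12·0.025) = 6.17×10^5 N/C.

6.17×10^5 N/C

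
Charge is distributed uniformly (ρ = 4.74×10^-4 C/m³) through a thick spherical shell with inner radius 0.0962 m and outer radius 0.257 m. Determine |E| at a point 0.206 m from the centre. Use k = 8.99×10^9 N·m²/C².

E = 3.30e6 N/C

By spherical symmetry E is radial; choose a Gaussian sphere of radius r = 0.206 m (within the shell material, 0.0962 m < r < 0.257 m).
Enclosed charge is the volume from a to r: Q_enc = (4π/3)ρ(r³ − a³) = 1.559×10^-5 C.
Applying ∮E·dA = Q_enc/ε₀ with Φ = E(4πr²):
E = k|Q_enc|/r² = (8.99×10^9)(1.559×10^-5)/(0.206)² = 3.30×10^6 N/C.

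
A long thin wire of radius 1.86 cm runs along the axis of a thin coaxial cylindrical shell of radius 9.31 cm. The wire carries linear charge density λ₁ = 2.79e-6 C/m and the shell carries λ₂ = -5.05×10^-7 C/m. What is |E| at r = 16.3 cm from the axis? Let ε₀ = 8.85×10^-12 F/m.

|E| ≈ 2.52×10^5 N/C

Choose a coaxial cylinder of radius r = 16.3 cm (arbitrary length L) as the Gaussian surface (r > 9.31 cm, enclosing both).
λ_enc = λ₁ + λ₂ = (2.79×10^-6) + (-5.05×10^-7) = 2.285×10^-6 C/m.
Since E is radial and uniform over the curved surface, Φ = E·2πrL = Q_enc/ε₀ = λ_enc L/ε₀.
E = |λ_enc|/(2πε₀r) = (2.285e-6)/(2π·8.85×10^-12·0.163) = 2.52×10^5 N/C.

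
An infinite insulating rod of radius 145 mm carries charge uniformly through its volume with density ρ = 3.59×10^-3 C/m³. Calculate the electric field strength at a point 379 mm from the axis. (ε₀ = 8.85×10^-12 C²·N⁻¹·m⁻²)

Take a coaxial cylindrical Gaussian surface of radius r = 379 mm and length L (r > 145 mm, full cross-section enclosed).
λ_enc = ρ·πR² = (3.59×10^-3)π(0.145)² = 2.371×10^-4 C/m.
By Gauss's law (flux through the curved wall only), E·2πrL = λ_enc L/ε₀.
E = |λ_enc|/(2πε₀r) = (2.371×10^-4)/(2π·8.85×10^-12·0.379) = 1.13e7 N/C.

|E| = 1.13×10^7 N/C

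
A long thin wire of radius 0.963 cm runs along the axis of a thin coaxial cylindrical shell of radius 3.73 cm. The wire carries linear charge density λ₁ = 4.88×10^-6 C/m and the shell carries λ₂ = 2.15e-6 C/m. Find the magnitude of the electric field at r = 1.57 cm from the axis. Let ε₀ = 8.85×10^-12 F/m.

Coaxial Gaussian cylinder, radius r = 1.57 cm, length L (between the conductors, 0.963 cm < r < 3.73 cm).
The shell at 3.73 cm lies outside the Gaussian surface, so λ_enc = λ₁ = 4.88e-6 C/m.
Applying ∮E·dA = Q_enc/ε₀ with the end caps contributing no flux:
E = |λ_enc|/(2πε₀r) = (4.88×10^-6)/(2π·8.85×10^-12·0.0157) = 5.59×10^6 N/C.

|E| = 5.59×10^6 N/C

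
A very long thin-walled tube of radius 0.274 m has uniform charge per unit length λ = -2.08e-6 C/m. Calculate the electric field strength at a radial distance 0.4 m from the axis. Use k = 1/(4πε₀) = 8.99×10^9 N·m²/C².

|E| = 9.35e4 V/m

Coaxial Gaussian cylinder, radius r = 0.4 m, length L (r > 0.274 m).
The full line charge is enclosed: λ_enc = -2.08×10^-6 C/m.
Gauss's law: E·2πrL = λ_enc L/ε₀.
E = 2k|λ_enc|/r = 2(8.99×10^9)(2.08×10^-6)/(0.4) = 9.35×10^4 N/C.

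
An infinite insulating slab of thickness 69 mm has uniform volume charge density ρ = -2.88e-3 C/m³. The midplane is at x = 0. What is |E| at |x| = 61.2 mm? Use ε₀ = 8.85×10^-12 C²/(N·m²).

|E| ≈ 1.12e7 V/m

The point |x| = 61.2 mm lies outside the slab (half-thickness 0.0345 m). A symmetric pillbox spanning the full slab encloses Q_enc = ρ·d·A.
Flux = 2EA ⇒ E = |ρ|d/(2ε₀), independent of distance outside.
E = (2.88×10^-3)(0.069)/(2·8.85×10^-12) = 1.12e7 N/C.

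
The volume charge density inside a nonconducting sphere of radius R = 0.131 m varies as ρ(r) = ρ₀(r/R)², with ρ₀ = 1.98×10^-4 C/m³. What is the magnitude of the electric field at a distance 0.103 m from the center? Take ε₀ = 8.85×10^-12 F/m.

E = 2.85×10^5 N/C

By spherical symmetry E is radial; choose a Gaussian sphere of radius r = 0.103 m (r < R).
Q_enc = ∫₀^r ρ(r')·4πr'² dr' = (4πρ₀/R²) ∫₀^r r'^4 dr' = 4πρ₀ r^5/(5·R²) = 3.362e-7 C.
Applying ∮E·dA = Q_enc/ε₀ with Φ = E(4πr²):
E = |Q_enc|/(4πε₀r²) = (3.362e-7)/(4π·8.85×10^-12·(0.103)²) = 2.85e5 N/C.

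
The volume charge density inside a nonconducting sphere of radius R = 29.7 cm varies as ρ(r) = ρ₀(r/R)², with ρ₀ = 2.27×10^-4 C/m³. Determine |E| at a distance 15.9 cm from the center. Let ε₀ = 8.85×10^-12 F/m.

|E| ≈ 2.34e5 N/C

By spherical symmetry E is radial; choose a Gaussian sphere of radius r = 15.9 cm (r < R).
Integrate the density: Q_enc = 4π ∫₀^r ρ₀(r'/R)^2 r'² dr' = 4πρ₀ r^5/(5·R²) = 6.573×10^-7 C.
Applying ∮E·dA = Q_enc/ε₀ with Φ = E(4πr²):
E = |Q_enc|/(4πε₀r²) = (6.573×10^-7)/(4π·8.85×10^-12·(0.159)²) = 2.34e5 N/C.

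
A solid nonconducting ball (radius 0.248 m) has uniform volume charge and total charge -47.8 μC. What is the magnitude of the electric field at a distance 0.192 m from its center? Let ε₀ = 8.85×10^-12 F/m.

Use a concentric Gaussian sphere at r = 0.192 m (r < R).
Only the charge within r is enclosed: Q_enc = Q·(r/R)³ = (-47.8 μC)·(0.192 m/0.248 m)³ = -2.218e-5 C.
By Gauss's law, ∮E·dA = E·4πr² = Q_enc/ε₀.
E = |Q_enc|/(4πε₀r²) = (2.218×10^-5)/(4π·8.85×10^-12·(0.192)²) = 5.41×10^6 N/C.

|E| = 5.41×10^6 N/C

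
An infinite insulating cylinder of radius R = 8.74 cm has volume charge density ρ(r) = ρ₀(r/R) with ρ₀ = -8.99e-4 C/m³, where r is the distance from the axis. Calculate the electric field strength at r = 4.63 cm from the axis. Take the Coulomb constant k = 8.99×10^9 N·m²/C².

Coaxial Gaussian cylinder, radius r = 4.63 cm, length L (r < R).
λ_enc = ∫₀^r ρ(r')·2πr' dr' = (2πρ₀/R)·r^3/3 = -2.138e-6 C/m.
Gauss's law: E·2πrL = λ_enc L/ε₀.
E = 2k|λ_enc|/r = 2(8.99×10^9)(2.138×10^-6)/(0.0463) = 8.30e5 N/C.

E ≈ 8.30×10^5 N/C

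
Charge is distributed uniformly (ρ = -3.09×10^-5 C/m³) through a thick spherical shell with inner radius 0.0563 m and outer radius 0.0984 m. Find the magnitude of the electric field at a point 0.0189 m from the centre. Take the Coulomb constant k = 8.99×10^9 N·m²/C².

E = 0

By spherical symmetry E is radial; choose a Gaussian sphere of radius r = 0.0189 m (r < 0.0563 m, inside the empty cavity).
Q_enc = 0 (all charge lies at larger r); Gauss's law gives E = 0.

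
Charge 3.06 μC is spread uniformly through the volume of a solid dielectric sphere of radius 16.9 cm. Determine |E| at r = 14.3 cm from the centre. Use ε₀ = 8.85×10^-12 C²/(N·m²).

E ≈ 8.15×10^5 N/C

By spherical symmetry E is radial; choose a Gaussian sphere of radius r = 14.3 cm (r < R).
Only the charge within r is enclosed: Q_enc = Q·(r/R)³ = (3.06 μC)·(14.3 cm/16.9 cm)³ = 1.854×10^-6 C.
By Gauss's law, ∮E·dA = E·4πr² = Q_enc/ε₀.
E = |Q_enc|/(4πε₀r²) = (1.854e-6)/(4π·8.85×10^-12·(0.143)²) = 8.15e5 N/C.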